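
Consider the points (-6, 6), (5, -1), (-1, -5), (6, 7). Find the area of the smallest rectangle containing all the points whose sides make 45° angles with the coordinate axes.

In coordinates u = x + y, v = x − y the rectangle is axis-aligned; the map (x,y)→(u,v) scales areas by 2.
u-values: 0, 4, -6, 13; range = 13 − (-6) = 19.
v-values: -12, 6, 4, -1; range = 6 − (-12) = 18.
Area = (19 × 18) / 2 = 171.

171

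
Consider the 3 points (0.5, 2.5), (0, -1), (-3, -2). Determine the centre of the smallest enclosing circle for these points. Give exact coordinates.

Call the three points A, B, C in the order given.
Side lengths²: AB² = 12.5, AC² = 32.5, BC² = 10.
Since AC² = 32.5 ≥ 12.5 + 10 = 22.5, the angle opposite AC is not acute, so the smallest enclosing circle has AC as diameter.
Centre = midpoint of AC = (-1.25, 0.25), r² = 32.5/4 = 8.125.
Centre = (-1.25, 0.25).

(-1.25, 0.25)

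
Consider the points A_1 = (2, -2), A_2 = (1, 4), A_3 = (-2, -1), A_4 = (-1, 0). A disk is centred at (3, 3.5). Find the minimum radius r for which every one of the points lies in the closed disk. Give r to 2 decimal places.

The required radius is the distance from (3, 3.5) to the farthest point.
Squared distances: 31.25, 4.25, 45.25, 28.25.
Maximum is 45.25, attained at A_3.
r = √(45.25) ≈ 6.73.

6.73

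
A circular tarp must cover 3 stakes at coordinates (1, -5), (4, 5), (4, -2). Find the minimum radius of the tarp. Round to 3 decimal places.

5.220

Call the three points A, B, C in the order given.
Side lengths²: AB² = 109, AC² = 18, BC² = 49.
Since AB² = 109 ≥ 49 + 18 = 67, the angle opposite AB is not acute, so the smallest enclosing circle has AB as diameter.
Centre = midpoint of AB = (2.5, 0), r² = 109/4 = 27.25.
r = √(27.25) ≈ 5.220.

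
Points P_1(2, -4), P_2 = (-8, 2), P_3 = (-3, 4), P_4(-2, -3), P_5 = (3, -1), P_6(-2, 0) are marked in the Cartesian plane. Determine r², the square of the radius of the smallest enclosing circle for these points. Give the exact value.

5525/162

The minimum enclosing circle of a finite set is fixed by two of the points (as a diameter) or three (as a circumcircle).
The minimum enclosing circle is determined by three boundary points: P_1, P_2, P_5.
Their circumcentre is (-17/6, -13/18) with r² = 5525/162.
The farthest remaining point P_3 is at distance² 3617/162 ≤ 5525/162.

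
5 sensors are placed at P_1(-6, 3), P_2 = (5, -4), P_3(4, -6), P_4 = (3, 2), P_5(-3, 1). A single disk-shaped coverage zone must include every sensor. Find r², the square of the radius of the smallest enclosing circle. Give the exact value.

45.25

The minimum enclosing circle of a finite set is fixed by two of the points (as a diameter) or three (as a circumcircle).
The farthest pair is P_1–P_3 with squared distance 181. The circle on this segment as diameter has centre (-1, -1.5) and r² = 181/4 = 45.25.
Check P_2: distance² to centre = 42.25 ≤ 45.25, so it lies inside.
All remaining points lie in this disk, and no smaller disk contains both endpoints, so this is the minimum enclosing circle.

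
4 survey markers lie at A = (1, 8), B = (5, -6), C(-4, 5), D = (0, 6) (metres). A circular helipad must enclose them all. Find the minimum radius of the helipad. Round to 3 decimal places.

The minimum enclosing circle is determined by three boundary points: A, B, C.
Their circumcentre is (81/41, 29/41) with r² = 91001/1681.
The farthest remaining point D is at distance² 53650/1681 ≤ 91001/1681.
r = √(91001/1681) ≈ 7.358.

7.358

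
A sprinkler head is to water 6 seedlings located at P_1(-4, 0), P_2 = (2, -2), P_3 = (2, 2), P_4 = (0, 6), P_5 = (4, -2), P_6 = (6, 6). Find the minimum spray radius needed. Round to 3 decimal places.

5.831

A smallest enclosing disk is always determined by at most three of the input points on its boundary.
The farthest pair is P_1–P_6 with squared distance 136. The circle on this segment as diameter has centre (1, 3) and r² = 136/4 = 34.
Check P_2: distance² to centre = 26 ≤ 34, so it lies inside.
All remaining points lie in this disk, and no smaller disk contains both endpoints, so this is the minimum enclosing circle.
r = √34 ≈ 5.831.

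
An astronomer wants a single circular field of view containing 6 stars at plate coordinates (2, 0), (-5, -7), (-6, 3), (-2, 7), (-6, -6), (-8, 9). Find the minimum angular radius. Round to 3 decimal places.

The minimum enclosing circle of a finite set is fixed by two of the points (as a diameter) or three (as a circumcircle).
The minimum enclosing circle is determined by three boundary points: (2, 0), (-5, -7), (-8, 9).
Their circumcentre is (-231/38, 41/38) with r² = 47965/722.
The farthest remaining point (-2, 7) is at distance² 37325/722 ≤ 47965/722.
r = √(47965/722) ≈ 8.151.

8.151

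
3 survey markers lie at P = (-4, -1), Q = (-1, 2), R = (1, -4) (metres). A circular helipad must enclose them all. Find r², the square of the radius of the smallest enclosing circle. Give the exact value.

10.625

Side lengths²: PQ² = 18, PR² = 34, QR² = 40.
Since QR² = 40 < 34 + 18 = 52, the triangle is acute, so the smallest enclosing circle is the circumcircle.
Circumcentre = (-0.75, -1.25), r² = 10.625.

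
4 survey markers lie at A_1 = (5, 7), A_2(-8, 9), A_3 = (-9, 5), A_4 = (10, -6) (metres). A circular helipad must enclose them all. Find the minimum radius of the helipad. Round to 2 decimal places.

11.72

The minimum enclosing circle of a finite set is fixed by two of the points (as a diameter) or three (as a circumcircle).
The farthest pair is A_2–A_4 with squared distance 549. The circle on this segment as diameter has centre (1, 1.5) and r² = 549/4 = 137.25.
Check A_1: distance² to centre = 46.25 ≤ 137.25, so it lies inside.
All remaining points lie in this disk, and no smaller disk contains both endpoints, so this is the minimum enclosing circle.
r = √(137.25) ≈ 11.72.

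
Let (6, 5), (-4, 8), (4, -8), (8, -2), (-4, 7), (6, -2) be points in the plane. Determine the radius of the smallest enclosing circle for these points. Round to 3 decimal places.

8.944

By Welzl's lemma the MEC is supported by two points (diametrically opposite) or three points (on a circumcircle).
The farthest pair is (-4, 8)–(4, -8) with squared distance 320. The circle on this segment as diameter has centre (0, 0) and r² = 320/4 = 80.
Check (6, 5): distance² to centre = 61 ≤ 80, so it lies inside.
All remaining points lie in this disk, and no smaller disk contains both endpoints, so this is the minimum enclosing circle.
r = √80 ≈ 8.944.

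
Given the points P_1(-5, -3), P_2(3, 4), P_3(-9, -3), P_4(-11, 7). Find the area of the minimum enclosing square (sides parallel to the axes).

196

The bounding box has width 14 and height 10.
An axis-aligned square enclosing the set must have side ≥ max(width, height).
So the minimum side is max(14, 10) = 14.
Area = 14² = 196.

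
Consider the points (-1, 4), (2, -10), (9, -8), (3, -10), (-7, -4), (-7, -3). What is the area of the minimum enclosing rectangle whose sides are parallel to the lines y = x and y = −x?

154

In coordinates u = x + y, v = x − y the rectangle is axis-aligned; the map (x,y)→(u,v) scales areas by 2.
u-values: 3, -8, 1, -7, -11, -10; range = 3 − (-11) = 14.
v-values: -5, 12, 17, 13, -3, -4; range = 17 − (-5) = 22.
Area = (14 × 22) / 2 = 154.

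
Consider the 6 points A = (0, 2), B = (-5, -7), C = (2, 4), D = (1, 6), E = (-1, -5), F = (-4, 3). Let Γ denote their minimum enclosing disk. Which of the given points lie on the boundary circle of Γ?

B, D

The minimum enclosing circle of a finite set is fixed by two of the points (as a diameter) or three (as a circumcircle).
The farthest pair is B–D with squared distance 205. The circle on this segment as diameter has centre (-2, -0.5) and r² = 205/4 = 51.25.
Check A: distance² to centre = 10.25 ≤ 51.25, so it lies inside.
All remaining points lie in this disk, and no smaller disk contains both endpoints, so this is the minimum enclosing circle.
The points at distance exactly r from the centre are B, D — 2 points.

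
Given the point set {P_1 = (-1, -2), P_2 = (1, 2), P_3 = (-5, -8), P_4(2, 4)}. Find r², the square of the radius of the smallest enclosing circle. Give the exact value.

48.25

The farthest pair is P_3–P_4 with squared distance 193. The circle on this segment as diameter has centre (-1.5, -2) and r² = 193/4 = 48.25.
Check P_1: distance² to centre = 0.25 ≤ 48.25, so it lies inside.
All remaining points lie in this disk, and no smaller disk contains both endpoints, so this is the minimum enclosing circle.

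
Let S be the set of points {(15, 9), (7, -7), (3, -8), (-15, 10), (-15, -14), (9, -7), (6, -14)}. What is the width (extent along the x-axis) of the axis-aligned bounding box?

max x = 15, min x = -15, so width = 30.

30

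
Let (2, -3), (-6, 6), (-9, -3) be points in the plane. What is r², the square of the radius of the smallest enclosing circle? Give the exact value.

725/18

Call the three points A, B, C in the order given.
Side lengths²: AB² = 145, AC² = 121, BC² = 90.
Since AB² = 145 < 121 + 90 = 211, the triangle is acute, so the smallest enclosing circle is the circumcircle.
Circumcentre = (-3.5, 1/6), r² = 725/18.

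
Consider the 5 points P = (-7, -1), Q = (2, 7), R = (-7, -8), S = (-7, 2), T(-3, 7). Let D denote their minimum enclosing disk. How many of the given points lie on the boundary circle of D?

2

The farthest pair is Q–R with squared distance 306. The circle on this segment as diameter has centre (-2.5, -0.5) and r² = 306/4 = 76.5.
Check P: distance² to centre = 20.5 ≤ 76.5, so it lies inside.
All remaining points lie in this disk, and no smaller disk contains both endpoints, so this is the minimum enclosing circle.
The points at distance exactly r from the centre are Q, R — 2 points.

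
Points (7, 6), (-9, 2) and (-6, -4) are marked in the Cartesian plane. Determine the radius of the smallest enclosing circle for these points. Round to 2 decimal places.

8.40

Call the three points A, B, C in the order given.
Side lengths²: AB² = 272, AC² = 269, BC² = 45.
Since AB² = 272 < 269 + 45 = 314, the triangle is acute, so the smallest enclosing circle is the circumcircle.
Circumcentre = (-11/18, 22/9), r² = 22865/324.
r = √(22865/324) ≈ 8.40.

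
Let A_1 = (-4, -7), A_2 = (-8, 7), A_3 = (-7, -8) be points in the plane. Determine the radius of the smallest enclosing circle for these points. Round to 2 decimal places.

7.52

Side lengths²: A_1A_2² = 212, A_1A_3² = 10, A_2A_3² = 226.
Since A_2A_3² = 226 ≥ 212 + 10 = 222, the angle opposite A_2A_3 is not acute, so the smallest enclosing circle has A_2A_3 as diameter.
Centre = midpoint of A_2A_3 = (-7.5, -0.5), r² = 226/4 = 56.5.
r = √(56.5) ≈ 7.52.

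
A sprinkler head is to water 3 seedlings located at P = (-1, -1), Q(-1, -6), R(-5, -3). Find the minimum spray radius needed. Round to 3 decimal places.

Side lengths²: PQ² = 25, PR² = 20, QR² = 25.
Since QR² = 25 < 25 + 20 = 45, the triangle is acute, so the smallest enclosing circle is the circumcircle.
Circumcentre = (-2.25, -3.5), r² = 7.8125.
r = √(7.8125) ≈ 2.795.

2.795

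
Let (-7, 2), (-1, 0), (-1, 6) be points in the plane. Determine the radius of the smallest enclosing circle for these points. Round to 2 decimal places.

3.80

Call the three points A, B, C in the order given.
Side lengths²: AB² = 40, AC² = 52, BC² = 36.
Since AC² = 52 < 40 + 36 = 76, the triangle is acute, so the smallest enclosing circle is the circumcircle.
Circumcentre = (-10/3, 3), r² = 130/9.
r = √(130/9) ≈ 3.80.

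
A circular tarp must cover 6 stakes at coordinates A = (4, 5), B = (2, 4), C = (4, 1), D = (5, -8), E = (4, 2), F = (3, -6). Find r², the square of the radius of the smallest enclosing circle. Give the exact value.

42.5

The farthest pair is A–D with squared distance 170. The circle on this segment as diameter has centre (4.5, -1.5) and r² = 170/4 = 42.5.
Check B: distance² to centre = 36.5 ≤ 42.5, so it lies inside.
All remaining points lie in this disk, and no smaller disk contains both endpoints, so this is the minimum enclosing circle.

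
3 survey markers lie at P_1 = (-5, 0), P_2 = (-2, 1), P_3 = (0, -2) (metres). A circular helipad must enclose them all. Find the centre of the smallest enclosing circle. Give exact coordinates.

(-2.5, -1)

Side lengths²: P_1P_2² = 10, P_1P_3² = 29, P_2P_3² = 13.
Since P_1P_3² = 29 ≥ 13 + 10 = 23, the angle opposite P_1P_3 is not acute, so the smallest enclosing circle has P_1P_3 as diameter.
Centre = midpoint of P_1P_3 = (-2.5, -1), r² = 29/4 = 7.25.
Centre = (-2.5, -1).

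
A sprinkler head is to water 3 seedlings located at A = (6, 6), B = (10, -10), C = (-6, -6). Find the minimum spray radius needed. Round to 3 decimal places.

9.617

Side lengths²: AB² = 272, AC² = 288, BC² = 272.
Since AC² = 288 < 272 + 272 = 544, the triangle is acute, so the smallest enclosing circle is the circumcircle.
Circumcentre = (3.2, -3.2), r² = 92.48.
r = √(92.48) ≈ 9.617.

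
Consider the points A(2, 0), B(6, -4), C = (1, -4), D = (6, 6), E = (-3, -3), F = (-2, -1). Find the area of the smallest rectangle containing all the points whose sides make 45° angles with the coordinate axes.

99

In coordinates u = x + y, v = x − y the rectangle is axis-aligned; the map (x,y)→(u,v) scales areas by 2.
u-values: 2, 2, -3, 12, -6, -3; range = 12 − (-6) = 18.
v-values: 2, 10, 5, 0, 0, -1; range = 10 − (-1) = 11.
Area = (18 × 11) / 2 = 99.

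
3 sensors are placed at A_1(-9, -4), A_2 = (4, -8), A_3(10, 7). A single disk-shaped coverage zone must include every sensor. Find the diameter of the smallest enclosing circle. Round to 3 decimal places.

Side lengths²: A_1A_2² = 185, A_1A_3² = 482, A_2A_3² = 261.
Since A_1A_3² = 482 ≥ 261 + 185 = 446, the angle opposite A_1A_3 is not acute, so the smallest enclosing circle has A_1A_3 as diameter.
Centre = midpoint of A_1A_3 = (0.5, 1.5), r² = 482/4 = 120.5.
Diameter = 2r = 2√(120.5) ≈ 21.954.

21.954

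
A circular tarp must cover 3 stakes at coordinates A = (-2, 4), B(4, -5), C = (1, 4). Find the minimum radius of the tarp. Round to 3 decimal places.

Side lengths²: AB² = 117, AC² = 9, BC² = 90.
Since AB² = 117 ≥ 90 + 9 = 99, the angle opposite AB is not acute, so the smallest enclosing circle has AB as diameter.
Centre = midpoint of AB = (1, -0.5), r² = 117/4 = 29.25.
r = √(29.25) ≈ 5.408.

5.408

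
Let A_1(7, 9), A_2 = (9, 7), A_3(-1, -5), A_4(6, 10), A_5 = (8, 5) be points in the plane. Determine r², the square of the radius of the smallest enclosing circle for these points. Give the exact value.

The farthest pair is A_3–A_4 with squared distance 274. The circle on this segment as diameter has centre (2.5, 2.5) and r² = 274/4 = 68.5.
Check A_1: distance² to centre = 62.5 ≤ 68.5, so it lies inside.
All remaining points lie in this disk, and no smaller disk contains both endpoints, so this is the minimum enclosing circle.

68.5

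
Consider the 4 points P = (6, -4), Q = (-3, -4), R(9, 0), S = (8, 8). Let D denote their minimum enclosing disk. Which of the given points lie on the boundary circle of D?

Q, S

The minimum enclosing circle of a finite set is fixed by two of the points (as a diameter) or three (as a circumcircle).
The farthest pair is Q–S with squared distance 265. The circle on this segment as diameter has centre (2.5, 2) and r² = 265/4 = 66.25.
Check P: distance² to centre = 48.25 ≤ 66.25, so it lies inside.
All remaining points lie in this disk, and no smaller disk contains both endpoints, so this is the minimum enclosing circle.
The points at distance exactly r from the centre are Q, S — 2 points.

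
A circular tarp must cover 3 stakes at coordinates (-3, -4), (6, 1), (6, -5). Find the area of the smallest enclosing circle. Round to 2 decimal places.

84.28

Call the three points A, B, C in the order given.
Side lengths²: AB² = 106, AC² = 82, BC² = 36.
Since AB² = 106 < 82 + 36 = 118, the triangle is acute, so the smallest enclosing circle is the circumcircle.
Circumcentre = (16/9, -2), r² = 2173/81.
Area = π·r² = π·2173/81 ≈ 84.28.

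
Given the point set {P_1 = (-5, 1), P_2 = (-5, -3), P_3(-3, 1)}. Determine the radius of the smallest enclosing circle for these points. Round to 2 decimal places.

Side lengths²: P_1P_2² = 16, P_1P_3² = 4, P_2P_3² = 20.
Since P_2P_3² = 20 ≥ 16 + 4 = 20, the angle opposite P_2P_3 is not acute, so the smallest enclosing circle has P_2P_3 as diameter.
Centre = midpoint of P_2P_3 = (-4, -1), r² = 20/4 = 5.
r = √5 ≈ 2.24.

2.24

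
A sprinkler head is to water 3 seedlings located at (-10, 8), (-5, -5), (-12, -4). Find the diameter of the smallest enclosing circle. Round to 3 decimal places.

13.932

Call the three points A, B, C in the order given.
Side lengths²: AB² = 194, AC² = 148, BC² = 50.
Since AB² = 194 < 148 + 50 = 198, the triangle is acute, so the smallest enclosing circle is the circumcircle.
Circumcentre = (-329/43, 62/43), r² = 89725/1849.
Diameter = 2r = 2√(89725/1849) ≈ 13.932.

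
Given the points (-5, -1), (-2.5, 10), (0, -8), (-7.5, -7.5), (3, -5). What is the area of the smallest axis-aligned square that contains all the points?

324

The bounding box has width 10.5 and height 18.
An axis-aligned square enclosing the set must have side ≥ max(width, height).
So the minimum side is max(10.5, 18) = 18.
Area = 18² = 324.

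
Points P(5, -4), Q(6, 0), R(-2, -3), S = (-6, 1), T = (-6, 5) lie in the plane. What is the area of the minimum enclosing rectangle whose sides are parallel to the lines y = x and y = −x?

110

In coordinates u = x + y, v = x − y the rectangle is axis-aligned; the map (x,y)→(u,v) scales areas by 2.
u-values: 1, 6, -5, -5, -1; range = 6 − (-5) = 11.
v-values: 9, 6, 1, -7, -11; range = 9 − (-11) = 20.
Area = (11 × 20) / 2 = 110.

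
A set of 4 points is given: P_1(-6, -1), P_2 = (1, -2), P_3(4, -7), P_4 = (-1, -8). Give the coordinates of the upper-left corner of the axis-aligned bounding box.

x-range [-6, 4], y-range [-8, -1].
The upper-left corner is (-6, -1).

(-6, -1)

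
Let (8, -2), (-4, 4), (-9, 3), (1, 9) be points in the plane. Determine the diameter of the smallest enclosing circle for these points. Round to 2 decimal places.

The minimum enclosing circle of a finite set is fixed by two of the points (as a diameter) or three (as a circumcircle).
The farthest pair is (8, -2)–(-9, 3) with squared distance 314. The circle on this segment as diameter has centre (-0.5, 0.5) and r² = 314/4 = 78.5.
Check (-4, 4): distance² to centre = 24.5 ≤ 78.5, so it lies inside.
All remaining points lie in this disk, and no smaller disk contains both endpoints, so this is the minimum enclosing circle.
Diameter = 2r = 2√(78.5) ≈ 17.72.

17.72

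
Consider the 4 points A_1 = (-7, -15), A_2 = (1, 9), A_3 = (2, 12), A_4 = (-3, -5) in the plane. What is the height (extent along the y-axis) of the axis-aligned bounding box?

27

max y = 12, min y = -15, so height = 27.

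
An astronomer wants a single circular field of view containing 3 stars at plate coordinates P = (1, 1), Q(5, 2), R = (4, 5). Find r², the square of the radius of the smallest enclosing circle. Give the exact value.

Side lengths²: PQ² = 17, PR² = 25, QR² = 10.
Since PR² = 25 < 17 + 10 = 27, the triangle is acute, so the smallest enclosing circle is the circumcircle.
Circumcentre = (69/26, 75/26), r² = 2125/338.

2125/338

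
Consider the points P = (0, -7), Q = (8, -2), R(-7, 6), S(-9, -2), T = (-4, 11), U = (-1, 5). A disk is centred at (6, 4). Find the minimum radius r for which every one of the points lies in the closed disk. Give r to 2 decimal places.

16.16

The required radius is the distance from (6, 4) to the farthest point.
Squared distances: 157, 40, 173, 261, 149, 50.
Maximum is 261, attained at S.
r = √261 ≈ 16.16.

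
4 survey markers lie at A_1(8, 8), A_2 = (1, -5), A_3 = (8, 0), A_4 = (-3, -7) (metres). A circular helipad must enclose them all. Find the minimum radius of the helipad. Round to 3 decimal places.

By Welzl's lemma the MEC is supported by two points (diametrically opposite) or three points (on a circumcircle).
The farthest pair is A_1–A_4 with squared distance 346. The circle on this segment as diameter has centre (2.5, 0.5) and r² = 346/4 = 86.5.
Check A_2: distance² to centre = 32.5 ≤ 86.5, so it lies inside.
All remaining points lie in this disk, and no smaller disk contains both endpoints, so this is the minimum enclosing circle.
r = √(86.5) ≈ 9.301.

9.301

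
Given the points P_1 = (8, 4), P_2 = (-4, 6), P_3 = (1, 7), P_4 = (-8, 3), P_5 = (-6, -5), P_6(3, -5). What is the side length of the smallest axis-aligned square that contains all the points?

The bounding box has width 16 and height 12.
An axis-aligned square enclosing the set must have side ≥ max(width, height).
So the minimum side is max(16, 12) = 16.

16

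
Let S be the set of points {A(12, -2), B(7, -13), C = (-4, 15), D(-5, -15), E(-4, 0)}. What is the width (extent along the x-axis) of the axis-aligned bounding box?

17

max x = 12, min x = -5, so width = 17.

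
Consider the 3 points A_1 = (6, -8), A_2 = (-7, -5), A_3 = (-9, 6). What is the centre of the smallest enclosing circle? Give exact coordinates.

Side lengths²: A_1A_2² = 178, A_1A_3² = 421, A_2A_3² = 125.
Since A_1A_3² = 421 ≥ 178 + 125 = 303, the angle opposite A_1A_3 is not acute, so the smallest enclosing circle has A_1A_3 as diameter.
Centre = midpoint of A_1A_3 = (-1.5, -1), r² = 421/4 = 105.25.
Centre = (-1.5, -1).

(-1.5, -1)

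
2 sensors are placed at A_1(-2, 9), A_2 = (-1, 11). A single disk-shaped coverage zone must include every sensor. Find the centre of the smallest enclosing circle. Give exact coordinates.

(-1.5, 10)

The smallest circle enclosing two points has them as diameter endpoints.
Centre = midpoint = (-1.5, 10); r² = |A_1A_2|²/4 = 5/4 = 1.25.
Centre = (-1.5, 10).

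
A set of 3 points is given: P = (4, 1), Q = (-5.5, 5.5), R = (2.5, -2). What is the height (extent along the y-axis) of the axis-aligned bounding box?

max y = 5.5, min y = -2, so height = 7.5.

7.5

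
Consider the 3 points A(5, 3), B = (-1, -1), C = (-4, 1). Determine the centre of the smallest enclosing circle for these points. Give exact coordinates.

Side lengths²: AB² = 52, AC² = 85, BC² = 13.
Since AC² = 85 ≥ 52 + 13 = 65, the angle opposite AC is not acute, so the smallest enclosing circle has AC as diameter.
Centre = midpoint of AC = (0.5, 2), r² = 85/4 = 21.25.
Centre = (0.5, 2).

(0.5, 2)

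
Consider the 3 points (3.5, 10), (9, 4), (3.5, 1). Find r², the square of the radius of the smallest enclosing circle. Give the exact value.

Call the three points A, B, C in the order given.
Side lengths²: AB² = 66.25, AC² = 81, BC² = 39.25.
Since AC² = 81 < 66.25 + 39.25 = 105.5, the triangle is acute, so the smallest enclosing circle is the circumcircle.
Circumcentre = (203/44, 5.5), r² = 41605/1936.

41605/1936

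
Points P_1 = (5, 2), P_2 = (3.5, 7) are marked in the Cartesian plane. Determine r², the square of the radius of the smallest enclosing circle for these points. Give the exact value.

The smallest circle enclosing two points has them as diameter endpoints.
Centre = midpoint = (4.25, 4.5); r² = |P_1P_2|²/4 = 27.25/4 = 6.8125.

6.8125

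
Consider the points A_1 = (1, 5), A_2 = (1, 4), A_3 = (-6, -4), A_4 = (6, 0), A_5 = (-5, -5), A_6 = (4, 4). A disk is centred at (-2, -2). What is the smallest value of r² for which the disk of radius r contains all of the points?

72

The required radius is the distance from (-2, -2) to the farthest point.
Squared distances: 58, 45, 20, 68, 18, 72.
Maximum is 72, attained at A_6.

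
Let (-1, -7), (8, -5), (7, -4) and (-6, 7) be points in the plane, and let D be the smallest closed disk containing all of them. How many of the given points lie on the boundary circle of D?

By Welzl's lemma the MEC is supported by two points (diametrically opposite) or three points (on a circumcircle).
The farthest pair is (8, -5)–(-6, 7) with squared distance 340. The circle on this segment as diameter has centre (1, 1) and r² = 340/4 = 85.
Check (-1, -7): distance² to centre = 68 ≤ 85, so it lies inside.
All remaining points lie in this disk, and no smaller disk contains both endpoints, so this is the minimum enclosing circle.
The points at distance exactly r from the centre are (8, -5), (-6, 7) — 2 points.

2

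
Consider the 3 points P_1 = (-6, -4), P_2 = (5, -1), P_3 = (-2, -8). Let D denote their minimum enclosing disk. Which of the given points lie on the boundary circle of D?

P_1, P_2, P_3

Side lengths²: P_1P_2² = 130, P_1P_3² = 32, P_2P_3² = 98.
Since P_1P_2² = 130 ≥ 98 + 32 = 130, the angle opposite P_1P_2 is not acute, so the smallest enclosing circle has P_1P_2 as diameter.
Centre = midpoint of P_1P_2 = (-0.5, -2.5), r² = 130/4 = 32.5.
The points at distance exactly r from the centre are P_1, P_2, P_3 — 3 points.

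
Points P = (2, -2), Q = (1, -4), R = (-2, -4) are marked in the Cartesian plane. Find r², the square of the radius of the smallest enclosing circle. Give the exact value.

5

Side lengths²: PQ² = 5, PR² = 20, QR² = 9.
Since PR² = 20 ≥ 9 + 5 = 14, the angle opposite PR is not acute, so the smallest enclosing circle has PR as diameter.
Centre = midpoint of PR = (0, -3), r² = 20/4 = 5.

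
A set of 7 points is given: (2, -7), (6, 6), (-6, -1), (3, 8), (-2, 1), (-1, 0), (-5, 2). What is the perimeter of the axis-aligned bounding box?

Width = max x − min x = 6 − (-6) = 12.
Height = max y − min y = 8 − (-7) = 15.
Perimeter = 2(12 + 15) = 54.

54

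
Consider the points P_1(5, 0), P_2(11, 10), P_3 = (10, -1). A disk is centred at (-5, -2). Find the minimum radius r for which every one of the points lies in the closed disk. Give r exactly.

The required radius is the distance from (-5, -2) to the farthest point.
Squared distances: 104, 400, 226.
Maximum is 400, attained at P_2.
r = √400 = 20.

20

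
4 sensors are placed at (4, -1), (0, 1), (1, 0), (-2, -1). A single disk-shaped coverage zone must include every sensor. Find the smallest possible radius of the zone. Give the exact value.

3

The minimum enclosing circle of a finite set is fixed by two of the points (as a diameter) or three (as a circumcircle).
The farthest pair is (4, -1)–(-2, -1) with squared distance 36. The circle on this segment as diameter has centre (1, -1) and r² = 36/4 = 9.
Check (0, 1): distance² to centre = 5 ≤ 9, so it lies inside.
All remaining points lie in this disk, and no smaller disk contains both endpoints, so this is the minimum enclosing circle.
r = √9 = 3.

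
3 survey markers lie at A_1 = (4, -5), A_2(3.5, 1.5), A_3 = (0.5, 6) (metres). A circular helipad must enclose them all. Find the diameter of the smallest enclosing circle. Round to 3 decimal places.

Side lengths²: A_1A_2² = 42.5, A_1A_3² = 133.25, A_2A_3² = 29.25.
Since A_1A_3² = 133.25 ≥ 42.5 + 29.25 = 71.75, the angle opposite A_1A_3 is not acute, so the smallest enclosing circle has A_1A_3 as diameter.
Centre = midpoint of A_1A_3 = (2.25, 0.5), r² = 133.25/4 = 33.3125.
Diameter = 2r = 2√(33.3125) ≈ 11.543.

11.543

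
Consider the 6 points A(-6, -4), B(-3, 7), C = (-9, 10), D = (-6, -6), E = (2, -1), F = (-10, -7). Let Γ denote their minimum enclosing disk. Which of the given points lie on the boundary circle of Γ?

C, E, F

The minimum enclosing circle is determined by three boundary points: C, E, F.
Their circumcentre is (-20/3, 4/3) with r² = 725/9.
The farthest remaining point D is at distance² 488/9 ≤ 725/9.
The points at distance exactly r from the centre are C, E, F — 3 points.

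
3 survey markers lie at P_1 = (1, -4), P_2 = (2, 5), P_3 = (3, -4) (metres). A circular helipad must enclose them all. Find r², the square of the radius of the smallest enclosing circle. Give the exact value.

1681/81

Side lengths²: P_1P_2² = 82, P_1P_3² = 4, P_2P_3² = 82.
Since P_2P_3² = 82 < 82 + 4 = 86, the triangle is acute, so the smallest enclosing circle is the circumcircle.
Circumcentre = (2, 4/9), r² = 1681/81.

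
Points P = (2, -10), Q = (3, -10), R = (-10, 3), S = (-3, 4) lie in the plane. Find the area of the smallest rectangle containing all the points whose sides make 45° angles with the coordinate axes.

In coordinates u = x + y, v = x − y the rectangle is axis-aligned; the map (x,y)→(u,v) scales areas by 2.
u-values: -8, -7, -7, 1; range = 1 − (-8) = 9.
v-values: 12, 13, -13, -7; range = 13 − (-13) = 26.
Area = (9 × 26) / 2 = 117.

117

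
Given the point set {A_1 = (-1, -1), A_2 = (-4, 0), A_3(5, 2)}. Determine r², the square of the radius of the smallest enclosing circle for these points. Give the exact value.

21.25

Side lengths²: A_1A_2² = 10, A_1A_3² = 45, A_2A_3² = 85.
Since A_2A_3² = 85 ≥ 45 + 10 = 55, the angle opposite A_2A_3 is not acute, so the smallest enclosing circle has A_2A_3 as diameter.
Centre = midpoint of A_2A_3 = (0.5, 1), r² = 85/4 = 21.25.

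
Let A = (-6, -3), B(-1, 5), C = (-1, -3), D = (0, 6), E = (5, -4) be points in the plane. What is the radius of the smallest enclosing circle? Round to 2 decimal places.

The minimum enclosing circle is determined by three boundary points: A, D, E.
Their circumcentre is (-3/14, -5/14) with r² = 3965/98.
The farthest remaining point B is at distance² 2873/98 ≤ 3965/98.
r = √(3965/98) ≈ 6.36.

6.36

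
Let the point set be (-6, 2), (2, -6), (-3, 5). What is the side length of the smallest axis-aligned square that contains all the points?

11

The bounding box has width 8 and height 11.
An axis-aligned square enclosing the set must have side ≥ max(width, height).
So the minimum side is max(8, 11) = 11.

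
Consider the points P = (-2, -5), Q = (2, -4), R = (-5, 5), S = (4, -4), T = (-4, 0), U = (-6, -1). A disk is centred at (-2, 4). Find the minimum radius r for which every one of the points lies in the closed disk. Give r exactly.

10

The required radius is the distance from (-2, 4) to the farthest point.
Squared distances: 81, 80, 10, 100, 20, 41.
Maximum is 100, attained at S.
r = √100 = 10.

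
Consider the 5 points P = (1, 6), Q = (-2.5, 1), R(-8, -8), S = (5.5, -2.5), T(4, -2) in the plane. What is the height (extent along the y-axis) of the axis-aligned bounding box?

14

max y = 6, min y = -8, so height = 14.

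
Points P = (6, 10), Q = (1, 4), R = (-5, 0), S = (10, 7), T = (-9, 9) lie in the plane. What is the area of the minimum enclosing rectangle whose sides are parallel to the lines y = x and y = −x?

231

In coordinates u = x + y, v = x − y the rectangle is axis-aligned; the map (x,y)→(u,v) scales areas by 2.
u-values: 16, 5, -5, 17, 0; range = 17 − (-5) = 22.
v-values: -4, -3, -5, 3, -18; range = 3 − (-18) = 21.
Area = (22 × 21) / 2 = 231.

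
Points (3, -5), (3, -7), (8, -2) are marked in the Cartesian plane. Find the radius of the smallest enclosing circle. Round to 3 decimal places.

3.536

Call the three points A, B, C in the order given.
Side lengths²: AB² = 4, AC² = 34, BC² = 50.
Since BC² = 50 ≥ 34 + 4 = 38, the angle opposite BC is not acute, so the smallest enclosing circle has BC as diameter.
Centre = midpoint of BC = (5.5, -4.5), r² = 50/4 = 12.5.
r = √(12.5) ≈ 3.536.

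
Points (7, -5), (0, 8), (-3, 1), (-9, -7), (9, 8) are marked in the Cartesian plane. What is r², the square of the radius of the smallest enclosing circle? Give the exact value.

A smallest enclosing disk is always determined by at most three of the input points on its boundary.
The farthest pair is (-9, -7)–(9, 8) with squared distance 549. The circle on this segment as diameter has centre (0, 0.5) and r² = 549/4 = 137.25.
Check (7, -5): distance² to centre = 79.25 ≤ 137.25, so it lies inside.
All remaining points lie in this disk, and no smaller disk contains both endpoints, so this is the minimum enclosing circle.

137.25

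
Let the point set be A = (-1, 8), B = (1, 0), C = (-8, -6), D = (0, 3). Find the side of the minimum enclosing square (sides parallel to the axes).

The bounding box has width 9 and height 14.
An axis-aligned square enclosing the set must have side ≥ max(width, height).
So the minimum side is max(9, 14) = 14.

14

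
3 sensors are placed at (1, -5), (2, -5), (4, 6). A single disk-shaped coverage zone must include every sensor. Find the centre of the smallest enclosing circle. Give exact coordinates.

(2.5, 0.5)

Call the three points A, B, C in the order given.
Side lengths²: AB² = 1, AC² = 130, BC² = 125.
Since AC² = 130 ≥ 125 + 1 = 126, the angle opposite AC is not acute, so the smallest enclosing circle has AC as diameter.
Centre = midpoint of AC = (2.5, 0.5), r² = 130/4 = 32.5.
Centre = (2.5, 0.5).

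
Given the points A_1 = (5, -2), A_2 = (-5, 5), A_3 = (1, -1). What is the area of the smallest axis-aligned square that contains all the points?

100

The bounding box has width 10 and height 7.
An axis-aligned square enclosing the set must have side ≥ max(width, height).
So the minimum side is max(10, 7) = 10.
Area = 10² = 100.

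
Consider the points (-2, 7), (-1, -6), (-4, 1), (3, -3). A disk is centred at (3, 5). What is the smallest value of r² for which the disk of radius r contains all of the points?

137

The required radius is the distance from (3, 5) to the farthest point.
Squared distances: 29, 137, 65, 64.
Maximum is 137, attained at (-1, -6).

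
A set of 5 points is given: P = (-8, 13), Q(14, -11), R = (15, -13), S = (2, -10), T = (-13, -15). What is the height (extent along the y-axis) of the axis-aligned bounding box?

max y = 13, min y = -15, so height = 28.

28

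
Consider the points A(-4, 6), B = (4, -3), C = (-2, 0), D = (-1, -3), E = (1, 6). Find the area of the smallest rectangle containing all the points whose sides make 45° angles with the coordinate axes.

93.5

In coordinates u = x + y, v = x − y the rectangle is axis-aligned; the map (x,y)→(u,v) scales areas by 2.
u-values: 2, 1, -2, -4, 7; range = 7 − (-4) = 11.
v-values: -10, 7, -2, 2, -5; range = 7 − (-10) = 17.
Area = (11 × 17) / 2 = 93.5.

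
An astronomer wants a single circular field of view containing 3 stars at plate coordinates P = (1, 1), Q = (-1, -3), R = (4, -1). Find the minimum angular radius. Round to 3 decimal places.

Side lengths²: PQ² = 20, PR² = 13, QR² = 29.
Since QR² = 29 < 20 + 13 = 33, the triangle is acute, so the smallest enclosing circle is the circumcircle.
Circumcentre = (1.375, -1.6875), r² = 7.36328125.
r = √(7.36328125) ≈ 2.714.

2.714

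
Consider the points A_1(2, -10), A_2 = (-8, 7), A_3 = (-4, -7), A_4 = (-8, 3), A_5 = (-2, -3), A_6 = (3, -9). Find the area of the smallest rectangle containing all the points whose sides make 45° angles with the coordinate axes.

In coordinates u = x + y, v = x − y the rectangle is axis-aligned; the map (x,y)→(u,v) scales areas by 2.
u-values: -8, -1, -11, -5, -5, -6; range = -1 − (-11) = 10.
v-values: 12, -15, 3, -11, 1, 12; range = 12 − (-15) = 27.
Area = (10 × 27) / 2 = 135.

135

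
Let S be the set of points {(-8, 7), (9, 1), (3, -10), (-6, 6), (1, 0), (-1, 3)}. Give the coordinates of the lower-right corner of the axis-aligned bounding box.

(9, -10)

x-range [-8, 9], y-range [-10, 7].
The lower-right corner is (9, -10).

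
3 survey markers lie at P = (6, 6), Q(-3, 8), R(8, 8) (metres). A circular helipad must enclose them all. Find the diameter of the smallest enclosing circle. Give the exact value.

11

Side lengths²: PQ² = 85, PR² = 8, QR² = 121.
Since QR² = 121 ≥ 85 + 8 = 93, the angle opposite QR is not acute, so the smallest enclosing circle has QR as diameter.
Centre = midpoint of QR = (2.5, 8), r² = 121/4 = 30.25.
Diameter = 2r = 2√(30.25) = 11.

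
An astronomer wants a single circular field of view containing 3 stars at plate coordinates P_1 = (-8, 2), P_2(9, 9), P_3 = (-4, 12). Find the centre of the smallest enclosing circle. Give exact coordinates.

Side lengths²: P_1P_2² = 338, P_1P_3² = 116, P_2P_3² = 178.
Since P_1P_2² = 338 ≥ 178 + 116 = 294, the angle opposite P_1P_2 is not acute, so the smallest enclosing circle has P_1P_2 as diameter.
Centre = midpoint of P_1P_2 = (0.5, 5.5), r² = 338/4 = 84.5.
Centre = (0.5, 5.5).

(0.5, 5.5)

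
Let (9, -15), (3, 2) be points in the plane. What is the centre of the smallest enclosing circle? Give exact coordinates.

(6, -6.5)

The smallest circle enclosing two points has them as diameter endpoints.
Centre = midpoint = (6, -6.5); r² = |(9, -15)−(3, 2)|²/4 = 325/4 = 81.25.
Centre = (6, -6.5).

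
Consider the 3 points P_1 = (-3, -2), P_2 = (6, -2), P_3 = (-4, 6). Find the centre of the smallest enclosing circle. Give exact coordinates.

(1, 2)

Side lengths²: P_1P_2² = 81, P_1P_3² = 65, P_2P_3² = 164.
Since P_2P_3² = 164 ≥ 81 + 65 = 146, the angle opposite P_2P_3 is not acute, so the smallest enclosing circle has P_2P_3 as diameter.
Centre = midpoint of P_2P_3 = (1, 2), r² = 164/4 = 41.
Centre = (1, 2).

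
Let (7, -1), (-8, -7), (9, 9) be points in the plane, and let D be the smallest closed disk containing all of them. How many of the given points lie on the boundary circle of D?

Call the three points A, B, C in the order given.
Side lengths²: AB² = 261, AC² = 104, BC² = 545.
Since BC² = 545 ≥ 261 + 104 = 365, the angle opposite BC is not acute, so the smallest enclosing circle has BC as diameter.
Centre = midpoint of BC = (0.5, 1), r² = 545/4 = 136.25.
The points at distance exactly r from the centre are (-8, -7), (9, 9) — 2 points.

2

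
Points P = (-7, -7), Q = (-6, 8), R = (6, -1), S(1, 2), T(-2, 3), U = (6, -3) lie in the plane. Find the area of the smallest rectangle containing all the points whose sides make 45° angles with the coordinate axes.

218.5

In coordinates u = x + y, v = x − y the rectangle is axis-aligned; the map (x,y)→(u,v) scales areas by 2.
u-values: -14, 2, 5, 3, 1, 3; range = 5 − (-14) = 19.
v-values: 0, -14, 7, -1, -5, 9; range = 9 − (-14) = 23.
Area = (19 × 23) / 2 = 218.5.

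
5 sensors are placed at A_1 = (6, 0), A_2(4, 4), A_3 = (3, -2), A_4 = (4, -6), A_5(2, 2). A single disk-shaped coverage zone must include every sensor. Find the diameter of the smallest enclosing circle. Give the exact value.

10

By Welzl's lemma the MEC is supported by two points (diametrically opposite) or three points (on a circumcircle).
The farthest pair is A_2–A_4 with squared distance 100. The circle on this segment as diameter has centre (4, -1) and r² = 100/4 = 25.
Check A_1: distance² to centre = 5 ≤ 25, so it lies inside.
All remaining points lie in this disk, and no smaller disk contains both endpoints, so this is the minimum enclosing circle.
Diameter = 2r = 2√25 = 10.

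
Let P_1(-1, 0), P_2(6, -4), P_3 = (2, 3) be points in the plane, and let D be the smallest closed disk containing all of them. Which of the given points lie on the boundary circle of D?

Side lengths²: P_1P_2² = 65, P_1P_3² = 18, P_2P_3² = 65.
Since P_2P_3² = 65 < 65 + 18 = 83, the triangle is acute, so the smallest enclosing circle is the circumcircle.
Circumcentre = (67/22, -23/22), r² = 4225/242.
The points at distance exactly r from the centre are P_1, P_2, P_3 — 3 points.

P_1, P_2, P_3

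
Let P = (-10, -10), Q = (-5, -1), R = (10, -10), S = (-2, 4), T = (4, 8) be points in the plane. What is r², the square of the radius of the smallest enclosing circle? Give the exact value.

1300/9

A smallest enclosing disk is always determined by at most three of the input points on its boundary.
The minimum enclosing circle is determined by three boundary points: P, R, T.
Their circumcentre is (0, -10/3) with r² = 1300/9.
The farthest remaining point S is at distance² 520/9 ≤ 1300/9.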